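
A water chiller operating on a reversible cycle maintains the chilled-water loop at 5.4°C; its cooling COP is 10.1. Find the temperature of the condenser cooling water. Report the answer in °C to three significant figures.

COP_R = T_C/(T_H − T_C) gives T_H − T_C = T_C/COP.
With T_C = 278.55 K, T_H = 278.55 × (1 + 1/10.1) = 306.13 K.
Converting, 306.13 K = 32.98°C.

33.0 °C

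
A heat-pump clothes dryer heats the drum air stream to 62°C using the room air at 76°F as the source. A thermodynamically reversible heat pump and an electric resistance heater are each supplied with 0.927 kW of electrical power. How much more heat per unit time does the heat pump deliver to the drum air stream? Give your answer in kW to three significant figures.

In absolute terms T_C = 297.59 K and T_H = 335.15 K, so ΔT = 37.56 K.
COP_Carnot = T_H/ΔT = 335.15/37.56 = 8.924.
The heat pump delivers Q̇_H = COP × Ẇ = 8.273 kW; the resistance heater delivers Ẇ = 0.9270 kW.
Extra = (COP − 1)·Ẇ = 7.346 kW.

7.35 kW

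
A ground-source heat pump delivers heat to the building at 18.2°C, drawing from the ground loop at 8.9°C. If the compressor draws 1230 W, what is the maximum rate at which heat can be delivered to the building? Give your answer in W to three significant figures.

38500 W

In absolute terms T_C = 282.05 K and T_H = 291.35 K, so ΔT = 9.300 K.
COP_Carnot = T_H/ΔT = 291.35/9.300 = 31.33.
Q̇_max = COP_Carnot × Ẇ = 31.33 × 1230 W = 38530 W.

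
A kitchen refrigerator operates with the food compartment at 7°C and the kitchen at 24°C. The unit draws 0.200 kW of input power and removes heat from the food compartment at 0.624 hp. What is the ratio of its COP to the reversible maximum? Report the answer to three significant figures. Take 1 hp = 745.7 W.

0.141

Converting, Q̇_C = 0.6240 hp = 0.4653 kW, so COP_actual = Q̇_C/Ẇ = 0.4653/0.2000 = 2.327.
In absolute terms T_C = 280.15 K and T_H = 297.15 K, so ΔT = 17.00 K.
COP_Carnot = T_C/ΔT = 280.15/17.00 = 16.48.
η_II = COP_actual/COP_Carnot = 2.327/16.48 = 0.1412.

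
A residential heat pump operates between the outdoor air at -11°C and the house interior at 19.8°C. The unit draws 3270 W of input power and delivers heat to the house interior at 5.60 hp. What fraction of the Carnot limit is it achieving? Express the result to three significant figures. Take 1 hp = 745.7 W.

Converting, Q̇_H = 5.600 hp = 4176 W, so COP_actual = Q̇_H/Ẇ = 4176/3270 = 1.277.
In absolute terms T_C = 262.15 K and T_H = 292.95 K, so ΔT = 30.80 K.
COP_Carnot = T_H/ΔT = 292.95/30.80 = 9.511.
η_II = COP_actual/COP_Carnot = 1.277/9.511 = 0.1343.

0.134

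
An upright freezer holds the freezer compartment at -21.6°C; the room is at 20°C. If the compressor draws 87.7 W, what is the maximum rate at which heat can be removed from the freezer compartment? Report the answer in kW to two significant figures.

0.53 kW

In absolute terms T_C = 251.55 K and T_H = 293.15 K, so ΔT = 41.60 K.
COP_Carnot = T_C/ΔT = 251.55/41.60 = 6.047.
Q̇_max = COP_Carnot × Ẇ = 6.047 × 87.70 W = 530.3 W = 0.5303 kW.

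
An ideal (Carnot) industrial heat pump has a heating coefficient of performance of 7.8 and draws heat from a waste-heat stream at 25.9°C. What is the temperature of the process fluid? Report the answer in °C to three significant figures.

69.9 °C

COP_HP = T_H/(T_H − T_C) rearranges to T_H = COP·T_C/(COP − 1).
With T_C = 299.05 K, T_H = 7.8 × 299.05/6.800 = 343.03 K.
Converting, 343.03 K = 69.88°C.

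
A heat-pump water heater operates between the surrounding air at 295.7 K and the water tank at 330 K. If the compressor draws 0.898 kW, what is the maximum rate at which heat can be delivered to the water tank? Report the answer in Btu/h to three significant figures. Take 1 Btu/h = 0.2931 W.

29500 Btu/h

The reservoir spacing is ΔT = 330 − 295.7 = 34.30 K.
COP_Carnot = T_H/ΔT = 330.00/34.30 = 9.621.
Q̇_max = COP_Carnot × Ẇ = 9.621 × 0.8980 kW = 8.640 kW = 29480 Btu/h.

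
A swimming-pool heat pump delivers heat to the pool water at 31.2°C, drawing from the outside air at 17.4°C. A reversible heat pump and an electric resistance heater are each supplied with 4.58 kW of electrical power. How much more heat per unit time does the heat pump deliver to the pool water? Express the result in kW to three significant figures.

In absolute terms T_C = 290.55 K and T_H = 304.35 K, so ΔT = 13.80 K.
COP_Carnot = T_H/ΔT = 304.35/13.80 = 22.05.
The heat pump delivers Q̇_H = COP × Ẇ = 101.0 kW; the resistance heater delivers Ẇ = 4.580 kW.
Extra = (COP − 1)·Ẇ = 96.43 kW.

96.4 kW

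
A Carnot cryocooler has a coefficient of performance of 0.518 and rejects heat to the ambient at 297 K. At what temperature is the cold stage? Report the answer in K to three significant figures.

101 K

For a Carnot refrigerator COP_R = T_C/(T_H − T_C), so T_C = COP·T_H/(1 + COP).
With T_H = 297.00 K, T_C = 0.518 × 297.00/1.518 = 101.35 K.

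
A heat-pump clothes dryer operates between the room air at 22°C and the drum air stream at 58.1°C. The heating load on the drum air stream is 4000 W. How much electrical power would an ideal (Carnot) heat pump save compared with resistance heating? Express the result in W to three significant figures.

In absolute terms T_C = 295.15 K and T_H = 331.25 K, so ΔT = 36.10 K.
COP_Carnot = T_H/ΔT = 331.25/36.10 = 9.176.
Resistance heating needs Ẇ_res = Q̇_H = 4000 W; the reversible heat pump needs only Ẇ_hp = Q̇_H/COP = 435.9 W.
Saving = 4000 − 435.9 = 3564 W.

3560 W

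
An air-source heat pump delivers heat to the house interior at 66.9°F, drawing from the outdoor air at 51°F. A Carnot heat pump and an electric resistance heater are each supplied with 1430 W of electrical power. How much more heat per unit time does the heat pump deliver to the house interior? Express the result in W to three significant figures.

45900 W

In absolute terms T_C = 283.71 K and T_H = 292.54 K, so ΔT = 8.833 K.
COP_Carnot = T_H/ΔT = 292.54/8.833 = 33.12.
The heat pump delivers Q̇_H = COP × Ẇ = 47360 W; the resistance heater delivers Ẇ = 1430 W.
Extra = (COP − 1)·Ẇ = 45930 W.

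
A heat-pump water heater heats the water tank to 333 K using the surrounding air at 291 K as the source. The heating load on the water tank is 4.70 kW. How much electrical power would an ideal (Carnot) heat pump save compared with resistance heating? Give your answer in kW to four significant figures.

The reservoir spacing is ΔT = 333 − 291 = 42.00 K.
COP_Carnot = T_H/ΔT = 333.00/42.00 = 7.929.
Resistance heating needs Ẇ_res = Q̇_H = 4.700 kW; the reversible heat pump needs only Ẇ_hp = Q̇_H/COP = 0.5928 kW.
Saving = 4.700 − 0.5928 = 4.107 kW.

4.107 kW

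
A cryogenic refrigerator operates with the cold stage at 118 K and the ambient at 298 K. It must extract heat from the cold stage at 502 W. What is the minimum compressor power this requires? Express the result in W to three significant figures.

766 W

The reservoir spacing is ΔT = 298 − 118 = 180.0 K.
COP_Carnot = T_C/ΔT = 118.00/180.0 = 0.6556.
Ẇ_min = Q̇/COP_Carnot = 502.0/0.6556 = 765.8 W.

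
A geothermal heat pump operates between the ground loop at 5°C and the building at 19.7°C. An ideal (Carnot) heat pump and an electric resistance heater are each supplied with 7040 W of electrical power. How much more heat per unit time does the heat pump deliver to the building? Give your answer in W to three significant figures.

133000 W

In absolute terms T_C = 278.15 K and T_H = 292.85 K, so ΔT = 14.70 K.
COP_Carnot = T_H/ΔT = 292.85/14.70 = 19.92.
The heat pump delivers Q̇_H = COP × Ẇ = 140200 W; the resistance heater delivers Ẇ = 7040 W.
Extra = (COP − 1)·Ẇ = 133200 W.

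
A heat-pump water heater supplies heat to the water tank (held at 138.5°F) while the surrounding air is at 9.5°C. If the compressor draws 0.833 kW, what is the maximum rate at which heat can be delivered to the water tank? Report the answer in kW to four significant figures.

In absolute terms T_C = 282.65 K and T_H = 332.32 K, so ΔT = 49.67 K.
COP_Carnot = T_H/ΔT = 332.32/49.67 = 6.691.
Q̇_max = COP_Carnot × Ẇ = 6.691 × 0.8330 kW = 5.574 kW.

5.574 kW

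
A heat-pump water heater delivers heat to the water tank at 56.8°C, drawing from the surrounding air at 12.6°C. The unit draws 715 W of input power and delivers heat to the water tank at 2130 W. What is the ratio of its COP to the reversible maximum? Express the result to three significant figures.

0.399

COP_actual = Q̇_H/Ẇ = 2130/715.0 = 2.979.
In absolute terms T_C = 285.75 K and T_H = 329.95 K, so ΔT = 44.20 K.
COP_Carnot = T_H/ΔT = 329.95/44.20 = 7.465.
η_II = COP_actual/COP_Carnot = 2.979/7.465 = 0.3991.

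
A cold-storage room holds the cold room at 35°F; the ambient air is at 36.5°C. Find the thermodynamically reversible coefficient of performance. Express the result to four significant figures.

In absolute terms T_C = 274.82 K and T_H = 309.65 K, so ΔT = 34.83 K.
For a reversible cycle, COP_Carnot = T_C/ΔT = 274.82/34.83 = 7.889.

7.889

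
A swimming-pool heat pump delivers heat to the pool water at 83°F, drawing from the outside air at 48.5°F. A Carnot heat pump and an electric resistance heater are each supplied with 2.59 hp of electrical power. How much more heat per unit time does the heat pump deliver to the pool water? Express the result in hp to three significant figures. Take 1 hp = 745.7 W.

In absolute terms T_C = 282.32 K and T_H = 301.48 K, so ΔT = 19.17 K.
COP_Carnot = T_H/ΔT = 301.48/19.17 = 15.73.
The heat pump delivers Q̇_H = COP × Ẇ = 40.74 hp; the resistance heater delivers Ẇ = 2.590 hp.
Extra = (COP − 1)·Ẇ = 38.15 hp.

38.1 hp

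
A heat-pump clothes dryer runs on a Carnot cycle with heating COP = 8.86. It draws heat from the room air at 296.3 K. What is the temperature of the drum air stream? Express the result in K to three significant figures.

334 K

COP_HP = T_H/(T_H − T_C) rearranges to T_H = COP·T_C/(COP − 1).
With T_C = 296.30 K, T_H = 8.86 × 296.30/7.860 = 334.00 K.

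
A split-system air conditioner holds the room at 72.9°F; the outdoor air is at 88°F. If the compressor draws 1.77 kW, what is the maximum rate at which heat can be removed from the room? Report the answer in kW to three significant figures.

In absolute terms T_C = 295.87 K and T_H = 304.26 K, so ΔT = 8.389 K.
COP_Carnot = T_C/ΔT = 295.87/8.389 = 35.27.
Q̇_max = COP_Carnot × Ẇ = 35.27 × 1.770 kW = 62.43 kW.

62.4 kW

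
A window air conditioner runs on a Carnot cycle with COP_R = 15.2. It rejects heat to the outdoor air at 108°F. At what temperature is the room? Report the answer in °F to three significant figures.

For a Carnot refrigerator COP_R = T_C/(T_H − T_C), so T_C = COP·T_H/(1 + COP).
With T_H = 315.37 K, T_C = 15.2 × 315.37/16.20 = 295.90 K.
Converting, 295.90 K = 72.96°F.

73.0 °F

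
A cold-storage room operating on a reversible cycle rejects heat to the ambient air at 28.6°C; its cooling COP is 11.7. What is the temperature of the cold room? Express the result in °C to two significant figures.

4.8 °C

For a Carnot refrigerator COP_R = T_C/(T_H − T_C), so T_C = COP·T_H/(1 + COP).
With T_H = 301.75 K, T_C = 11.7 × 301.75/12.70 = 277.99 K.
Converting, 277.99 K = 4.84°C.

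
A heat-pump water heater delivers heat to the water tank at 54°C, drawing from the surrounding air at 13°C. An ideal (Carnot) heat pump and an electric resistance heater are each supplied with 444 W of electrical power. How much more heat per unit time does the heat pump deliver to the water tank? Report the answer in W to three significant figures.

3100 W

In absolute terms T_C = 286.15 K and T_H = 327.15 K, so ΔT = 41.00 K.
COP_Carnot = T_H/ΔT = 327.15/41.00 = 7.979.
The heat pump delivers Q̇_H = COP × Ẇ = 3543 W; the resistance heater delivers Ẇ = 444.0 W.
Extra = (COP − 1)·Ẇ = 3099 W.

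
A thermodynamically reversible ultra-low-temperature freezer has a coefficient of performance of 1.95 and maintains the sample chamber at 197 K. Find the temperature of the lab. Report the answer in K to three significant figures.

298 K

COP_R = T_C/(T_H − T_C) gives T_H − T_C = T_C/COP.
With T_C = 197.00 K, T_H = 197.00 × (1 + 1/1.95) = 298.03 K.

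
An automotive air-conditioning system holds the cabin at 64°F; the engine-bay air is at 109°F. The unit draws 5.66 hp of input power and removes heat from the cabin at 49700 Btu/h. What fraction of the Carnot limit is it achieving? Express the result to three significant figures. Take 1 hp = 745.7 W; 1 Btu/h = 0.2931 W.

Converting, Q̇_C = 49700 Btu/h = 19.53 hp, so COP_actual = Q̇_C/Ẇ = 19.53/5.660 = 3.451.
In absolute terms T_C = 290.93 K and T_H = 315.93 K, so ΔT = 25.00 K.
COP_Carnot = T_C/ΔT = 290.93/25.00 = 11.64.
η_II = COP_actual/COP_Carnot = 3.451/11.64 = 0.2966.

0.297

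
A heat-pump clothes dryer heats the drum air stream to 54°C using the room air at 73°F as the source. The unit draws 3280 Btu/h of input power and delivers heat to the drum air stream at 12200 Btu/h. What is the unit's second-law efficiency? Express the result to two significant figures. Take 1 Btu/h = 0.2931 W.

0.35

COP_actual = Q̇_H/Ẇ = 12200/3280 = 3.720.
In absolute terms T_C = 295.93 K and T_H = 327.15 K, so ΔT = 31.22 K.
COP_Carnot = T_H/ΔT = 327.15/31.22 = 10.48.
η_II = COP_actual/COP_Carnot = 3.720/10.48 = 0.3550.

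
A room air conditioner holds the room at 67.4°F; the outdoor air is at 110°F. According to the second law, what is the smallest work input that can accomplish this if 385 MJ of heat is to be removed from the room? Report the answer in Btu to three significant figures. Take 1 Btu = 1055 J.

In absolute terms T_C = 292.82 K and T_H = 316.48 K, so ΔT = 23.67 K.
The reversible limit is COP_R = T_C/ΔT = 12.37, so W_min = Q_C/COP = Q_C·ΔT/T_C.
W_min = 385.0 × 23.67/292.82 = 31.12 MJ = 29500 Btu.

29500 Btu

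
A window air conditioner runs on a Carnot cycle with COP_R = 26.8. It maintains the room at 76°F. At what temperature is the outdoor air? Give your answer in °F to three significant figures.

COP_R = T_C/(T_H − T_C) gives T_H − T_C = T_C/COP.
With T_C = 297.59 K, T_H = 297.59 × (1 + 1/26.8) = 308.70 K.
Converting, 308.70 K = 95.99°F.

96.0 °F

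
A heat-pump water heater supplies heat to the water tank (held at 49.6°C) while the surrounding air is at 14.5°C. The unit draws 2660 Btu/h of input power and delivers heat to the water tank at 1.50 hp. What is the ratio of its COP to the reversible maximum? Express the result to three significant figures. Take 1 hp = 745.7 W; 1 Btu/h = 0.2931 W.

0.156

Converting, Q̇_H = 1.500 hp = 3816 Btu/h, so COP_actual = Q̇_H/Ẇ = 3816/2660 = 1.435.
In absolute terms T_C = 287.65 K and T_H = 322.75 K, so ΔT = 35.10 K.
COP_Carnot = T_H/ΔT = 322.75/35.10 = 9.195.
η_II = COP_actual/COP_Carnot = 1.435/9.195 = 0.1560.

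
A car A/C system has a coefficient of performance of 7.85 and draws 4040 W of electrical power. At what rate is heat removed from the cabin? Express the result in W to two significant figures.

32000 W

Q̇_C = COP × Ẇ = 7.85 × 4040 = 31710 W.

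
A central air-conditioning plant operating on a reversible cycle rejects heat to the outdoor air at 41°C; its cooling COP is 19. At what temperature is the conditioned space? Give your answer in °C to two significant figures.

For a Carnot refrigerator COP_R = T_C/(T_H − T_C), so T_C = COP·T_H/(1 + COP).
With T_H = 314.15 K, T_C = 19 × 314.15/20.00 = 298.44 K.
Converting, 298.44 K = 25.29°C.

25 °C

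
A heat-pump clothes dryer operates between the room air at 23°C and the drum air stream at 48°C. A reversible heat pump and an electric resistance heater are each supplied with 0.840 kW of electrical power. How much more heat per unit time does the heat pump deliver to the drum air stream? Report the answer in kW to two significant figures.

10 kW

In absolute terms T_C = 296.15 K and T_H = 321.15 K, so ΔT = 25.00 K.
COP_Carnot = T_H/ΔT = 321.15/25.00 = 12.85.
The heat pump delivers Q̇_H = COP × Ẇ = 10.79 kW; the resistance heater delivers Ẇ = 0.8400 kW.
Extra = (COP − 1)·Ẇ = 9.951 kW.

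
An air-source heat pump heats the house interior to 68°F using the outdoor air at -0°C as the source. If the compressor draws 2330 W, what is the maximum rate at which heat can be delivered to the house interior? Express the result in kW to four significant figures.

34.15 kW

In absolute terms T_C = 273.15 K and T_H = 293.15 K, so ΔT = 20.00 K.
COP_Carnot = T_H/ΔT = 293.15/20.00 = 14.66.
Q̇_max = COP_Carnot × Ẇ = 14.66 × 2330 W = 34150 W = 34.15 kW.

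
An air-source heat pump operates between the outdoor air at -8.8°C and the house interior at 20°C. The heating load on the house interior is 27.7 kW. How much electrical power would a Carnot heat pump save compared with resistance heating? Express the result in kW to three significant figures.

25.0 kW

In absolute terms T_C = 264.35 K and T_H = 293.15 K, so ΔT = 28.80 K.
COP_Carnot = T_H/ΔT = 293.15/28.80 = 10.18.
Resistance heating needs Ẇ_res = Q̇_H = 27.70 kW; the reversible heat pump needs only Ẇ_hp = Q̇_H/COP = 2.721 kW.
Saving = 27.70 − 2.721 = 24.98 kW.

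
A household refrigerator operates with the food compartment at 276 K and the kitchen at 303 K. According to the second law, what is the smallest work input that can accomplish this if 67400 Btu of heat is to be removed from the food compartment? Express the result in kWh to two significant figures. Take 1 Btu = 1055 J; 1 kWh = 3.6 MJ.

1.9 kWh

The reservoir spacing is ΔT = 303 − 276 = 27.00 K.
The reversible limit is COP_R = T_C/ΔT = 10.22, so W_min = Q_C/COP = Q_C·ΔT/T_C.
W_min = 67400 × 27.00/276.00 = 6593 Btu = 1.932 kWh.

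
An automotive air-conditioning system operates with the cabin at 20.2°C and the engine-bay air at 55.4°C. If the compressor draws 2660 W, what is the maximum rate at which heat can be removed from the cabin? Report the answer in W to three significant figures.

In absolute terms T_C = 293.35 K and T_H = 328.55 K, so ΔT = 35.20 K.
COP_Carnot = T_C/ΔT = 293.35/35.20 = 8.334.
Q̇_max = COP_Carnot × Ẇ = 8.334 × 2660 W = 22170 W.

22200 W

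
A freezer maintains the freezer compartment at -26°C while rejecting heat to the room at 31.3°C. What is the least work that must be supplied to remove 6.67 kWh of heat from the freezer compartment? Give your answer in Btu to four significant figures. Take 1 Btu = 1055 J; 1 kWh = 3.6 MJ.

5277 Btu

In absolute terms T_C = 247.15 K and T_H = 304.45 K, so ΔT = 57.30 K.
The reversible limit is COP_R = T_C/ΔT = 4.313, so W_min = Q_C/COP = Q_C·ΔT/T_C.
W_min = 6.670 × 57.30/247.15 = 1.546 kWh = 5277 Btu.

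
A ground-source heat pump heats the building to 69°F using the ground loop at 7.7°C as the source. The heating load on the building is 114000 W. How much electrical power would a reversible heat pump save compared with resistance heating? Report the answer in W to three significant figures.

In absolute terms T_C = 280.85 K and T_H = 293.71 K, so ΔT = 12.86 K.
COP_Carnot = T_H/ΔT = 293.71/12.86 = 22.85.
Resistance heating needs Ẇ_res = Q̇_H = 114000 W; the reversible heat pump needs only Ẇ_hp = Q̇_H/COP = 4990 W.
Saving = 114000 − 4990 = 109000 W.

109000 W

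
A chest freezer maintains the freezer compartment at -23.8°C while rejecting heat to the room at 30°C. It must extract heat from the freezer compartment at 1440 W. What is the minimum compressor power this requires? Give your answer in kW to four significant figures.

In absolute terms T_C = 249.35 K and T_H = 303.15 K, so ΔT = 53.80 K.
COP_Carnot = T_C/ΔT = 249.35/53.80 = 4.635.
Ẇ_min = Q̇/COP_Carnot = 1440/4.635 = 310.7 W = 0.3107 kW.

0.3107 kW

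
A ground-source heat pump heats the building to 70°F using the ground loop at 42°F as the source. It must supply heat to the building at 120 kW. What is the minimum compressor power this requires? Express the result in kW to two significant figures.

In absolute terms T_C = 278.71 K and T_H = 294.26 K, so ΔT = 15.56 K.
COP_Carnot = T_H/ΔT = 294.26/15.56 = 18.92.
Ẇ_min = Q̇/COP_Carnot = 120.0/18.92 = 6.344 kW.

6.3 kW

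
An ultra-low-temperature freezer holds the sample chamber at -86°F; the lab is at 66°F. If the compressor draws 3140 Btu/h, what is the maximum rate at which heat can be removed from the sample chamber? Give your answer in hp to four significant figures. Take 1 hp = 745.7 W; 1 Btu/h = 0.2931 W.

3.034 hp

In absolute terms T_C = 207.59 K and T_H = 292.04 K, so ΔT = 84.44 K.
COP_Carnot = T_C/ΔT = 207.59/84.44 = 2.458.
Q̇_max = COP_Carnot × Ẇ = 2.458 × 3140 Btu/h = 7719 Btu/h = 3.034 hp.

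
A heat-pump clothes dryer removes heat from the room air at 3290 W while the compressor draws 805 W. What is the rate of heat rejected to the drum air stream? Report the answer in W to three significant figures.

4100 W

For a cyclic device the first law requires Q̇_H = Q̇_C + Ẇ.
Q̇_H = Q̇_C + Ẇ = 4095 W.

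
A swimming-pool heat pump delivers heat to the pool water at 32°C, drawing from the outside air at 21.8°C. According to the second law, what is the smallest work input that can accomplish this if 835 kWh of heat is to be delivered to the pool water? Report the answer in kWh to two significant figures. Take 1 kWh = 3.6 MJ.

In absolute terms T_C = 294.95 K and T_H = 305.15 K, so ΔT = 10.20 K.
The reversible limit is COP_HP = T_H/ΔT = 29.92, so W_min = Q_H/COP = Q_H·ΔT/T_H.
W_min = 835.0 × 10.20/305.15 = 27.91 kWh.

28 kWh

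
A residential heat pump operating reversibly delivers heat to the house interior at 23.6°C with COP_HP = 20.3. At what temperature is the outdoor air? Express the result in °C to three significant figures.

8.98 °C

COP_HP = T_H/(T_H − T_C) gives T_H − T_C = T_H/COP.
With T_H = 296.75 K, T_C = 296.75 × (1 − 1/20.3) = 282.13 K.
Converting, 282.13 K = 8.98°C.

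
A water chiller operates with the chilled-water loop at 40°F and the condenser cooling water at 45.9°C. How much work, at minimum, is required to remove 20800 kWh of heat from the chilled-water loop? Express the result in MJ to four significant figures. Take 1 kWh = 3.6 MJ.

11180 MJ

In absolute terms T_C = 277.59 K and T_H = 319.05 K, so ΔT = 41.46 K.
The reversible limit is COP_R = T_C/ΔT = 6.696, so W_min = Q_C/COP = Q_C·ΔT/T_C.
W_min = 20800 × 41.46/277.59 = 3106 kWh = 11180 MJ.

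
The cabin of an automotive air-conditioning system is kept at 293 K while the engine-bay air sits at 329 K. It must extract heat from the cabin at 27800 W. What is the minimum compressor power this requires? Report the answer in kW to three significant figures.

3.42 kW

The reservoir spacing is ΔT = 329 − 293 = 36.00 K.
COP_Carnot = T_C/ΔT = 293.00/36.00 = 8.139.
Ẇ_min = Q̇/COP_Carnot = 27800/8.139 = 3416 W = 3.416 kW.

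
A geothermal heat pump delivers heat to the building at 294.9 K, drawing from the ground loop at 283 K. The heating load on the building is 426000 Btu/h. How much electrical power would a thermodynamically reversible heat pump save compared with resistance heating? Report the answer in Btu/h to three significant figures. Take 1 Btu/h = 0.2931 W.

409000 Btu/h

The reservoir spacing is ΔT = 294.9 − 283 = 11.90 K.
COP_Carnot = T_H/ΔT = 294.90/11.90 = 24.78.
Resistance heating needs Ẇ_res = Q̇_H = 426000 Btu/h; the reversible heat pump needs only Ẇ_hp = Q̇_H/COP = 17190 Btu/h.
Saving = 426000 − 17190 = 408800 Btu/h.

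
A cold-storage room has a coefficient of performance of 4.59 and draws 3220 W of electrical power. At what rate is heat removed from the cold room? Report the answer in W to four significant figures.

14780 W

Q̇_C = COP × Ẇ = 4.59 × 3220 = 14780 W.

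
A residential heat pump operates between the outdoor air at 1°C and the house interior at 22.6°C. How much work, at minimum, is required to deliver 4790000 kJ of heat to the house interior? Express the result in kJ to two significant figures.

In absolute terms T_C = 274.15 K and T_H = 295.75 K, so ΔT = 21.60 K.
The reversible limit is COP_HP = T_H/ΔT = 13.69, so W_min = Q_H/COP = Q_H·ΔT/T_H.
W_min = 4790000 × 21.60/295.75 = 349800 kJ.

350000 kJ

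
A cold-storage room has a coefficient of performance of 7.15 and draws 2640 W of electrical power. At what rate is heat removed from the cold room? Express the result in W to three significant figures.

Q̇_C = COP × Ẇ = 7.15 × 2640 = 18880 W.

18900 W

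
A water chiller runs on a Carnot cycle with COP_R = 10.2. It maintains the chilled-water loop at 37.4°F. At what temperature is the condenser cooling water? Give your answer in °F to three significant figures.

86.1 °F

COP_R = T_C/(T_H − T_C) gives T_H − T_C = T_C/COP.
With T_C = 276.15 K, T_H = 276.15 × (1 + 1/10.2) = 303.22 K.
Converting, 303.22 K = 86.13°F.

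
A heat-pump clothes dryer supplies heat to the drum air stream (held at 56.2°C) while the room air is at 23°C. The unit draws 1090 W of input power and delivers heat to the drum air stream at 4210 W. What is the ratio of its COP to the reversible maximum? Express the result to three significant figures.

0.389

COP_actual = Q̇_H/Ẇ = 4210/1090 = 3.862.
In absolute terms T_C = 296.15 K and T_H = 329.35 K, so ΔT = 33.20 K.
COP_Carnot = T_H/ΔT = 329.35/33.20 = 9.920.
η_II = COP_actual/COP_Carnot = 3.862/9.920 = 0.3893.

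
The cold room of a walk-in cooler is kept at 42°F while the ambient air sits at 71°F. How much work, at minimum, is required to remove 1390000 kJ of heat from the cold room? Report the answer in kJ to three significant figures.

In absolute terms T_C = 278.71 K and T_H = 294.82 K, so ΔT = 16.11 K.
The reversible limit is COP_R = T_C/ΔT = 17.30, so W_min = Q_C/COP = Q_C·ΔT/T_C.
W_min = 1390000 × 16.11/278.71 = 80350 kJ.

80400 kJ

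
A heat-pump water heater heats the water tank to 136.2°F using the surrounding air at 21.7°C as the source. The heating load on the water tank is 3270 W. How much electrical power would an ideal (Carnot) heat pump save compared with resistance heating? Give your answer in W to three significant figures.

In absolute terms T_C = 294.85 K and T_H = 331.04 K, so ΔT = 36.19 K.
COP_Carnot = T_H/ΔT = 331.04/36.19 = 9.148.
Resistance heating needs Ẇ_res = Q̇_H = 3270 W; the reversible heat pump needs only Ẇ_hp = Q̇_H/COP = 357.5 W.
Saving = 3270 − 357.5 = 2913 W.

2910 W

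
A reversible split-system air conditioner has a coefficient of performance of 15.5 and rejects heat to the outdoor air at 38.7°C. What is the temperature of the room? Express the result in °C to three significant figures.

For a Carnot refrigerator COP_R = T_C/(T_H − T_C), so T_C = COP·T_H/(1 + COP).
With T_H = 311.85 K, T_C = 15.5 × 311.85/16.50 = 292.95 K.
Converting, 292.95 K = 19.80°C.

19.8 °C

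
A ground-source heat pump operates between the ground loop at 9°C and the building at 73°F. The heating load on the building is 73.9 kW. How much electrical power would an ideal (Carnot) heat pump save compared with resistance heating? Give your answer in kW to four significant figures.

In absolute terms T_C = 282.15 K and T_H = 295.93 K, so ΔT = 13.78 K.
COP_Carnot = T_H/ΔT = 295.93/13.78 = 21.48.
Resistance heating needs Ẇ_res = Q̇_H = 73.90 kW; the reversible heat pump needs only Ẇ_hp = Q̇_H/COP = 3.441 kW.
Saving = 73.90 − 3.441 = 70.46 kW.

70.46 kW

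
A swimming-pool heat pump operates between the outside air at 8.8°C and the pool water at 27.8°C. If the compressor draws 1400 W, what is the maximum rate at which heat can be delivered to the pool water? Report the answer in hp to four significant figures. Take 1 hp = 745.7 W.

In absolute terms T_C = 281.95 K and T_H = 300.95 K, so ΔT = 19.00 K.
COP_Carnot = T_H/ΔT = 300.95/19.00 = 15.84.
Q̇_max = COP_Carnot × Ẇ = 15.84 × 1400 W = 22180 W = 29.74 hp.

29.74 hp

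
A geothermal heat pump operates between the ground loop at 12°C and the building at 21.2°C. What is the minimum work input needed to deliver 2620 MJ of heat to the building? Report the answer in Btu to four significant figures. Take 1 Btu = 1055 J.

In absolute terms T_C = 285.15 K and T_H = 294.35 K, so ΔT = 9.200 K.
The reversible limit is COP_HP = T_H/ΔT = 31.99, so W_min = Q_H/COP = Q_H·ΔT/T_H.
W_min = 2620 × 9.200/294.35 = 81.89 MJ = 77620 Btu.

77620 Btu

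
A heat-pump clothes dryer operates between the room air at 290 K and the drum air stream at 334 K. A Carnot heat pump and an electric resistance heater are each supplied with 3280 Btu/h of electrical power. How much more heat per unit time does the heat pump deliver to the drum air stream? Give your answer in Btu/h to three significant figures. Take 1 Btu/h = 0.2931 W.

21600 Btu/h

The reservoir spacing is ΔT = 334 − 290 = 44.00 K.
COP_Carnot = T_H/ΔT = 334.00/44.00 = 7.591.
The heat pump delivers Q̇_H = COP × Ẇ = 24900 Btu/h; the resistance heater delivers Ẇ = 3280 Btu/h.
Extra = (COP − 1)·Ẇ = 21620 Btu/h.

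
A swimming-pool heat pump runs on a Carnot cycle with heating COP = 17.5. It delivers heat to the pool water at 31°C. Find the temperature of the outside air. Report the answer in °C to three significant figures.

COP_HP = T_H/(T_H − T_C) gives T_H − T_C = T_H/COP.
With T_H = 304.15 K, T_C = 304.15 × (1 − 1/17.5) = 286.77 K.
Converting, 286.77 K = 13.62°C.

13.6 °C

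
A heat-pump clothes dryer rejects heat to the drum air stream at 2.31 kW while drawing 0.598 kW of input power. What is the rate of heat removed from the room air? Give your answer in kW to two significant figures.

For a cyclic device the first law requires Q̇_H = Q̇_C + Ẇ.
Q̇_C = Q̇_H − Ẇ = 1.712 kW.

1.7 kW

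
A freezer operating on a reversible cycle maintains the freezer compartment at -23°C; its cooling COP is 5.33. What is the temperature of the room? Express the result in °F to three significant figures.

75.1 °F

COP_R = T_C/(T_H − T_C) gives T_H − T_C = T_C/COP.
With T_C = 250.15 K, T_H = 250.15 × (1 + 1/5.33) = 297.08 K.
Converting, 297.08 K = 75.08°F.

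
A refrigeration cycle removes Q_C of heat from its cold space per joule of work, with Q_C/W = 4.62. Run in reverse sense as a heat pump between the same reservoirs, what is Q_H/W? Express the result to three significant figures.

5.62

The first law on one cycle gives Q_H = Q_C + W, so Q_H/W = Q_C/W + 1.
COP_HP = COP_R + 1 = 4.62 + 1 = 5.62.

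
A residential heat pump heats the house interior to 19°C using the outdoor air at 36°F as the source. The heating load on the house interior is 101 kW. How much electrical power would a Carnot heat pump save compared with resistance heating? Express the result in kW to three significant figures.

In absolute terms T_C = 275.37 K and T_H = 292.15 K, so ΔT = 16.78 K.
COP_Carnot = T_H/ΔT = 292.15/16.78 = 17.41.
Resistance heating needs Ẇ_res = Q̇_H = 101.0 kW; the reversible heat pump needs only Ẇ_hp = Q̇_H/COP = 5.800 kW.
Saving = 101.0 − 5.800 = 95.20 kW.

95.2 kW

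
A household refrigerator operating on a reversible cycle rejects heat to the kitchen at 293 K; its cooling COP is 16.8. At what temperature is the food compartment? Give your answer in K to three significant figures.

277 K

For a Carnot refrigerator COP_R = T_C/(T_H − T_C), so T_C = COP·T_H/(1 + COP).
With T_H = 293.00 K, T_C = 16.8 × 293.00/17.80 = 276.54 K.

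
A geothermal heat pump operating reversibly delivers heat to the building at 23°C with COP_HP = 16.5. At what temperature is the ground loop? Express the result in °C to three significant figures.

COP_HP = T_H/(T_H − T_C) gives T_H − T_C = T_H/COP.
With T_H = 296.15 K, T_C = 296.15 × (1 − 1/16.5) = 278.20 K.
Converting, 278.20 K = 5.05°C.

5.05 °C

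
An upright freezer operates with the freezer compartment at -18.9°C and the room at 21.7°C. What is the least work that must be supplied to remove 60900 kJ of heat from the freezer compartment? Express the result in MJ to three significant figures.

9.72 MJ

In absolute terms T_C = 254.25 K and T_H = 294.85 K, so ΔT = 40.60 K.
The reversible limit is COP_R = T_C/ΔT = 6.262, so W_min = Q_C/COP = Q_C·ΔT/T_C.
W_min = 60900 × 40.60/254.25 = 9725 kJ = 9.725 MJ.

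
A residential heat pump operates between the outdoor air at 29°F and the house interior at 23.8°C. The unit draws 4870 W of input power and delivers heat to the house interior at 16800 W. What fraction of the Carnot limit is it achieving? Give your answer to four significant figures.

0.2958

COP_actual = Q̇_H/Ẇ = 16800/4870 = 3.450.
In absolute terms T_C = 271.48 K and T_H = 296.95 K, so ΔT = 25.47 K.
COP_Carnot = T_H/ΔT = 296.95/25.47 = 11.66.
η_II = COP_actual/COP_Carnot = 3.450/11.66 = 0.2958.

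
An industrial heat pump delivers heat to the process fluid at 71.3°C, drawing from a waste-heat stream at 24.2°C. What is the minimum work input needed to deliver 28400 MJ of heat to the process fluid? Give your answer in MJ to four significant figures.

3883 MJ

In absolute terms T_C = 297.35 K and T_H = 344.45 K, so ΔT = 47.10 K.
The reversible limit is COP_HP = T_H/ΔT = 7.313, so W_min = Q_H/COP = Q_H·ΔT/T_H.
W_min = 28400 × 47.10/344.45 = 3883 MJ.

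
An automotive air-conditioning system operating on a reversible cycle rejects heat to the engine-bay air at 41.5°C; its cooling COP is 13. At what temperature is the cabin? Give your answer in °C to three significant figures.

19.0 °C

For a Carnot refrigerator COP_R = T_C/(T_H − T_C), so T_C = COP·T_H/(1 + COP).
With T_H = 314.65 K, T_C = 13 × 314.65/14.00 = 292.18 K.
Converting, 292.18 K = 19.03°C.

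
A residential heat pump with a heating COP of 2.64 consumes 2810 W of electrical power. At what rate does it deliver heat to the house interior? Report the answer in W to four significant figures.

7418 W

Q̇_H = COP_HP × Ẇ = 2.64 × 2810 = 7418 W.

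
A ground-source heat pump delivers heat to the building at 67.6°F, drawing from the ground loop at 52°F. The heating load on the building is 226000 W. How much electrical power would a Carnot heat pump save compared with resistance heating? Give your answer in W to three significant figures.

219000 W

In absolute terms T_C = 284.26 K and T_H = 292.93 K, so ΔT = 8.667 K.
COP_Carnot = T_H/ΔT = 292.93/8.667 = 33.80.
Resistance heating needs Ẇ_res = Q̇_H = 226000 W; the reversible heat pump needs only Ẇ_hp = Q̇_H/COP = 6687 W.
Saving = 226000 − 6687 = 219300 W.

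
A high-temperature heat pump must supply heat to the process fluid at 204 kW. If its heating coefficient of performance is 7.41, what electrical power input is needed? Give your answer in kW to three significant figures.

Ẇ = Q̇_H/COP_HP = 204.0/7.41 = 27.53 kW.

27.5 kW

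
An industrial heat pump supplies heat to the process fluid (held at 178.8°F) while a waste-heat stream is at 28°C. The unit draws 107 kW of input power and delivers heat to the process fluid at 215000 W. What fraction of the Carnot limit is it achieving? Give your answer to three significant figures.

Converting, Q̇_H = 215000 W = 215.0 kW, so COP_actual = Q̇_H/Ẇ = 215.0/107.0 = 2.009.
In absolute terms T_C = 301.15 K and T_H = 354.71 K, so ΔT = 53.56 K.
COP_Carnot = T_H/ΔT = 354.71/53.56 = 6.623.
η_II = COP_actual/COP_Carnot = 2.009/6.623 = 0.3034.

0.303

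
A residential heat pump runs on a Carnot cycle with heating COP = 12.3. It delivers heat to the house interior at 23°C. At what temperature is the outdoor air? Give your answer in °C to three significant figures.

-1.08 °C

COP_HP = T_H/(T_H − T_C) gives T_H − T_C = T_H/COP.
With T_H = 296.15 K, T_C = 296.15 × (1 − 1/12.3) = 272.07 K.
Converting, 272.07 K = -1.08°C.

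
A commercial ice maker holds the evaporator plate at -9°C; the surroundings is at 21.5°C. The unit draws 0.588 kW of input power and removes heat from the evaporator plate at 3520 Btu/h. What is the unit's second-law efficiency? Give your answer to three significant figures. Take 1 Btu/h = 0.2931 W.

Converting, Q̇_C = 3520 Btu/h = 1.032 kW, so COP_actual = Q̇_C/Ẇ = 1.032/0.5880 = 1.755.
In absolute terms T_C = 264.15 K and T_H = 294.65 K, so ΔT = 30.50 K.
COP_Carnot = T_C/ΔT = 264.15/30.50 = 8.661.
η_II = COP_actual/COP_Carnot = 1.755/8.661 = 0.2026.

0.203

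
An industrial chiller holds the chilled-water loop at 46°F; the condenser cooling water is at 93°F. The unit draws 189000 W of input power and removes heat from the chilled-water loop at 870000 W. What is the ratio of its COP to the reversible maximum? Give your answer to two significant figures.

COP_actual = Q̇_C/Ẇ = 870000/189000 = 4.603.
In absolute terms T_C = 280.93 K and T_H = 307.04 K, so ΔT = 26.11 K.
COP_Carnot = T_C/ΔT = 280.93/26.11 = 10.76.
η_II = COP_actual/COP_Carnot = 4.603/10.76 = 0.4278.

0.43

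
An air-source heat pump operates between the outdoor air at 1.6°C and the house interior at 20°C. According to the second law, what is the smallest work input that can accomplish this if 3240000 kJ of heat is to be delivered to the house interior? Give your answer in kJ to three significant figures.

In absolute terms T_C = 274.75 K and T_H = 293.15 K, so ΔT = 18.40 K.
The reversible limit is COP_HP = T_H/ΔT = 15.93, so W_min = Q_H/COP = Q_H·ΔT/T_H.
W_min = 3240000 × 18.40/293.15 = 203400 kJ.

203000 kJ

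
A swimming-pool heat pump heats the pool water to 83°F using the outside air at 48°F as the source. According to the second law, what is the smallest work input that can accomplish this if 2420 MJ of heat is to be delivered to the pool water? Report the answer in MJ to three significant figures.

In absolute terms T_C = 282.04 K and T_H = 301.48 K, so ΔT = 19.44 K.
The reversible limit is COP_HP = T_H/ΔT = 15.50, so W_min = Q_H/COP = Q_H·ΔT/T_H.
W_min = 2420 × 19.44/301.48 = 156.1 MJ.

156 MJ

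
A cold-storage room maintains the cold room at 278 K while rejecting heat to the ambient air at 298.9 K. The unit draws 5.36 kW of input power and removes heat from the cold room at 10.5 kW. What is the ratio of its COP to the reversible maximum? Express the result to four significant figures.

COP_actual = Q̇_C/Ẇ = 10.50/5.360 = 1.959.
The reservoir spacing is ΔT = 298.9 − 278 = 20.90 K.
COP_Carnot = T_C/ΔT = 278.00/20.90 = 13.30.
η_II = COP_actual/COP_Carnot = 1.959/13.30 = 0.1473.

0.1473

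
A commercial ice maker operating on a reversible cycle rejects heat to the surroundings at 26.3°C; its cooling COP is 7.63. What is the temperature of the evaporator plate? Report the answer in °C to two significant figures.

-8.4 °C

For a Carnot refrigerator COP_R = T_C/(T_H − T_C), so T_C = COP·T_H/(1 + COP).
With T_H = 299.45 K, T_C = 7.63 × 299.45/8.630 = 264.75 K.
Converting, 264.75 K = -8.40°C.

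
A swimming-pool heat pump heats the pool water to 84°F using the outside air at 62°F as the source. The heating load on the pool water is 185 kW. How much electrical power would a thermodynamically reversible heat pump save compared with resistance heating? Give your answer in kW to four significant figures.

177.5 kW

In absolute terms T_C = 289.82 K and T_H = 302.04 K, so ΔT = 12.22 K.
COP_Carnot = T_H/ΔT = 302.04/12.22 = 24.71.
Resistance heating needs Ẇ_res = Q̇_H = 185.0 kW; the reversible heat pump needs only Ẇ_hp = Q̇_H/COP = 7.486 kW.
Saving = 185.0 − 7.486 = 177.5 kW.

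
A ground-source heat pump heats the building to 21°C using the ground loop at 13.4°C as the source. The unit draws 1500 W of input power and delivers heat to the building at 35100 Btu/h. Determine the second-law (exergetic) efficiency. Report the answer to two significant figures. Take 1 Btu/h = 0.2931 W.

0.18

Converting, Q̇_H = 35100 Btu/h = 10290 W, so COP_actual = Q̇_H/Ẇ = 10290/1500 = 6.859.
In absolute terms T_C = 286.55 K and T_H = 294.15 K, so ΔT = 7.600 K.
COP_Carnot = T_H/ΔT = 294.15/7.600 = 38.70.
η_II = COP_actual/COP_Carnot = 6.859/38.70 = 0.1772.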